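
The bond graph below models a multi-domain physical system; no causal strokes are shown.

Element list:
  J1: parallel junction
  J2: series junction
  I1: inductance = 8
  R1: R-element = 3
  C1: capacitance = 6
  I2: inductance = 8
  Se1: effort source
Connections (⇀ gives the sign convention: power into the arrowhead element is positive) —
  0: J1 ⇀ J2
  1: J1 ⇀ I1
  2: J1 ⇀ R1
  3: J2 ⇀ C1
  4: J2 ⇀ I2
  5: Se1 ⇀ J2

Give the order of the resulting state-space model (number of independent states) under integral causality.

3  (C1, I1, I2 all integral)

β5 |J2  (source Se1 imposes e)
β1 |I1  (I1 integral (f out))
β3 |J2  (C1: C, integral causality)
β4 |I2  (I2 integral (f out))
β0 |J2  (J2: bond 4 brought flow, rest push out)
β2 |J1  (closing 0-jn rule on J1)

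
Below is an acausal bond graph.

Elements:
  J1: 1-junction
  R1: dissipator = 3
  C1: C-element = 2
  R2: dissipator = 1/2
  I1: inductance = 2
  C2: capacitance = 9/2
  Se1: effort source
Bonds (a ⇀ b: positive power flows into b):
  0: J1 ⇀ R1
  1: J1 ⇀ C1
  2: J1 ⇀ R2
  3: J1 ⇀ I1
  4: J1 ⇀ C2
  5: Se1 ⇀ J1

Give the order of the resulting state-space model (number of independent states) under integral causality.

3  (C1, C2, I1 all integral)

bond 5 stroke→J1  (Se1: effort source, stroke at far end)
bond 1 stroke→J1  (prefer integral on C1)
bond 3 stroke→I1  (prefer integral on I1)
bond 0 stroke→J1  (J1: bond 3 brought flow, rest push out)
bond 2 stroke→J1  (common-f at J1 fixed by 3)
bond 4 stroke→J1  (J1 flow already set via bond 3)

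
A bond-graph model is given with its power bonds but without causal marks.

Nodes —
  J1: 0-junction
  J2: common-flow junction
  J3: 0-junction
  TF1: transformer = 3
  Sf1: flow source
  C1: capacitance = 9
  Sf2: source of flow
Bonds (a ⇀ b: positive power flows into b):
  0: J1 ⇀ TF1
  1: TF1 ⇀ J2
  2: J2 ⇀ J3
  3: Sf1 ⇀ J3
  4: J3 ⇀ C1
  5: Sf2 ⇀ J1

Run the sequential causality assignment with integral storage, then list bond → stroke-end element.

#3 stroke→Sf1  (source Sf1 imposes f)
#5 stroke→Sf2  (Sf2 fixes flow; stroke at Sf2)
#0 stroke→J1  (J1 needs exactly one e-in)
#1 stroke→TF1  (TF1 one-in-one-out from 0)
#2 stroke→J2  (common-f at J2 fixed by 1)
#4 stroke→J3  (only one effort-in slot at J3)

#0 |J1
#1 |TF1
#2 |J2
#3 |Sf1
#4 |J3
#5 |Sf2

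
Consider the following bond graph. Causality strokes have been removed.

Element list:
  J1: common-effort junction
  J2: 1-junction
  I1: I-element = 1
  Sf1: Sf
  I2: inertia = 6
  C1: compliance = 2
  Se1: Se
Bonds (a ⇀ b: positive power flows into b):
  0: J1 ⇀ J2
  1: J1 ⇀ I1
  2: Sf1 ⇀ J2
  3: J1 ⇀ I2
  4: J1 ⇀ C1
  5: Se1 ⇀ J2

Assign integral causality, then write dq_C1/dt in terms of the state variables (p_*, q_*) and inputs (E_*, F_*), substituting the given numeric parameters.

dq_C1/dt = -F_Sf1 - p_I1 - p_I2/6

bond 2 →Sf1  (Sf1: flow source, stroke at near end)
bond 5 →J2  (Se1 (Se) sets effort on bond)
bond 0 →J2  (1-jn J2 has f-setter on 2)
bond 1 →I1  (I1 integral (f out))
bond 3 →I2  (I2 outputs flow p/I2)
bond 4 →J1  (closing 0-jn rule on J1)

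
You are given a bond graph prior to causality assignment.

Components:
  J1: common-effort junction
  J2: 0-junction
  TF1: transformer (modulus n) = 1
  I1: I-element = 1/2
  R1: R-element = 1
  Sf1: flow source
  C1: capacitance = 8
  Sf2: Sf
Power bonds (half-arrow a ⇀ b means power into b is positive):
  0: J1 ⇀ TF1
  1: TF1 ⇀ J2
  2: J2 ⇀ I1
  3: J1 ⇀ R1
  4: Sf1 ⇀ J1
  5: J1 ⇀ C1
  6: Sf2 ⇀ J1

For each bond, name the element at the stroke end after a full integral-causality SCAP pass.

bond 4 →Sf1  (Sf1 (Sf) sets flow on bond)
bond 6 →Sf2  (Sf2 fixes flow; stroke at Sf2)
bond 2 →I1  (I1 outputs flow p/I1)
bond 1 →J2  (only one effort-in slot at J2)
bond 0 →TF1  (TF1 one-in-one-out from 1)
bond 5 →J1  (C1 outputs effort q/C1)
bond 3 →R1  (J1 effort already set via bond 5)

#0 stroke→TF1
#1 stroke→J2
#2 stroke→I1
#3 stroke→R1
#4 stroke→Sf1
#5 stroke→J1
#6 stroke→Sf2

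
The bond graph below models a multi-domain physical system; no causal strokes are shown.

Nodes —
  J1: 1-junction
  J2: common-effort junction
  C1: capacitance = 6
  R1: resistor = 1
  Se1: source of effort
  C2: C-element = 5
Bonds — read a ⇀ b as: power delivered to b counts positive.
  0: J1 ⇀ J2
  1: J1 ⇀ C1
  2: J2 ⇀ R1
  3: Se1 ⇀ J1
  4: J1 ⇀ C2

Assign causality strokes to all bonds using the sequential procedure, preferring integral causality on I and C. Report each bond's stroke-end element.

#3 |J1  (Se1 (Se) sets effort on bond)
#1 |J1  (C1: C, integral causality)
#4 |J1  (C2 integral (e out))
#0 |J2  (J1 needs exactly one f-in)
#2 |R1  (common-e at J2 fixed by 0)

β0 |J2
β1 |J1
β2 |R1
β3 |J1
β4 |J1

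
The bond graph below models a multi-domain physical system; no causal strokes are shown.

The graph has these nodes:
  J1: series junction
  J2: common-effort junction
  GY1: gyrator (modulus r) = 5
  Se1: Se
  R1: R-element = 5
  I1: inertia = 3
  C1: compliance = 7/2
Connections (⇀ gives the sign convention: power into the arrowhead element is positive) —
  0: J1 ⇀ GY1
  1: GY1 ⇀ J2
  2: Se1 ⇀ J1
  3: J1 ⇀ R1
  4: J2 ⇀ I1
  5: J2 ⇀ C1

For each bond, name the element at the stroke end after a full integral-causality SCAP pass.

b0 →GY1
b1 →GY1
b2 →J1
b3 →J1
b4 →I1
b5 →J2

b2 →J1  (Se1 fixes effort; stroke away)
b4 →I1  (I1: I, integral causality)
b5 →J2  (C1 integral (e out))
b1 →GY1  (J2 effort already set via bond 5)
b0 →GY1  (through GY1, causality inverts; strokes same side of GY1)
b3 →J1  (1-jn J1 has f-setter on 0)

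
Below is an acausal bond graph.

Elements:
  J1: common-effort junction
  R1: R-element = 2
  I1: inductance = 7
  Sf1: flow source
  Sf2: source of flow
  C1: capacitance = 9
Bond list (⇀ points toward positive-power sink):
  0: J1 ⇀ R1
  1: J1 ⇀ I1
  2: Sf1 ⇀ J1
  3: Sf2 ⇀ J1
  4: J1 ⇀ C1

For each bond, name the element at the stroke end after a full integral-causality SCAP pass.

bond 0 →R1
bond 1 →I1
bond 2 →Sf1
bond 3 →Sf2
bond 4 →J1

b2 stroke at Sf1  (Sf1 fixes flow; stroke at Sf1)
b3 stroke at Sf2  (Sf2 fixes flow; stroke at Sf2)
b1 stroke at I1  (I1 outputs flow p/I1)
b4 stroke at J1  (C1 outputs effort q/C1)
b0 stroke at R1  (J1 effort already set via bond 4)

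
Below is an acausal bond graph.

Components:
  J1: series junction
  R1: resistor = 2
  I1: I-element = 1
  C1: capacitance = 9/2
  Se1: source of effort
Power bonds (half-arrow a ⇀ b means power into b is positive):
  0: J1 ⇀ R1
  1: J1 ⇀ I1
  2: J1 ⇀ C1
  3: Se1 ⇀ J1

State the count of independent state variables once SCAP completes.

2  (C1, I1 all integral)

b3 |J1  (Se1: effort source, stroke at far end)
b1 |I1  (I1: I, integral causality)
b0 |J1  (J1 flow already set via bond 1)
b2 |J1  (common-f at J1 fixed by 1)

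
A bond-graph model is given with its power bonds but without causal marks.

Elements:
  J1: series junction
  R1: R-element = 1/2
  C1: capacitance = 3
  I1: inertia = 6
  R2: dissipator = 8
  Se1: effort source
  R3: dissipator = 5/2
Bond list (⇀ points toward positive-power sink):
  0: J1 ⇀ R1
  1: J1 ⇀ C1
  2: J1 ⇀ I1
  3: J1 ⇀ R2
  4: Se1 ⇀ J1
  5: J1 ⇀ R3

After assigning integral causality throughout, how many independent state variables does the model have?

bond 4 stroke at J1  (Se1 fixes effort; stroke away)
bond 1 stroke at J1  (prefer integral on C1)
bond 2 stroke at I1  (I1 outputs flow p/I1)
bond 0 stroke at J1  (J1: bond 2 brought flow, rest push out)
bond 3 stroke at J1  (common-f at J1 fixed by 2)
bond 5 stroke at J1  (common-f at J1 fixed by 2)

2  (C1, I1 all integral)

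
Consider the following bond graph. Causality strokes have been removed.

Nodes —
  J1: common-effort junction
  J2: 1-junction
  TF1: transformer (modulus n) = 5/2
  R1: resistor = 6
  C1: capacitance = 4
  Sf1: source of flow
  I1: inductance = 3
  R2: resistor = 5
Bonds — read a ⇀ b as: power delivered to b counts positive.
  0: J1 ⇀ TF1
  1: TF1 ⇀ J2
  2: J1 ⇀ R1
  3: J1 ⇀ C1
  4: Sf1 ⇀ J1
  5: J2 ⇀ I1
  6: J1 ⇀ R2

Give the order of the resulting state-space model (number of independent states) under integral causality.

#4 |Sf1  (Sf1 fixes flow; stroke at Sf1)
#3 |J1  (prefer integral on C1)
#0 |TF1  (J1 effort already set via bond 3)
#2 |R1  (0-jn J1 has e-setter on 3)
#6 |R2  (J1: bond 3 brought effort, rest push out)
#1 |J2  (through TF1, causality passes straight; one stroke at TF1)
#5 |I1  (J2: last free bond brings flow in)

2  (C1, I1 all integral)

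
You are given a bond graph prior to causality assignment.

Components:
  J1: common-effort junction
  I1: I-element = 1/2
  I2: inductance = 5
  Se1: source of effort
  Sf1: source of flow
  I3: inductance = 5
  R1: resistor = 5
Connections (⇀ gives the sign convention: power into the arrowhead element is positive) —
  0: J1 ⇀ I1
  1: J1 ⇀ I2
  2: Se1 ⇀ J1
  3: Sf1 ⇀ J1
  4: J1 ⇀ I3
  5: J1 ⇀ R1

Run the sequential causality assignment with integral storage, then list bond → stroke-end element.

b0 stroke→I1
b1 stroke→I2
b2 stroke→J1
b3 stroke→Sf1
b4 stroke→I3
b5 stroke→R1

β2 stroke→J1  (source Se1 imposes e)
β3 stroke→Sf1  (Sf1 fixes flow; stroke at Sf1)
β0 stroke→I1  (common-e at J1 fixed by 2)
β1 stroke→I2  (J1 effort already set via bond 2)
β4 stroke→I3  (0-jn J1 has e-setter on 2)
β5 stroke→R1  (0-jn J1 has e-setter on 2)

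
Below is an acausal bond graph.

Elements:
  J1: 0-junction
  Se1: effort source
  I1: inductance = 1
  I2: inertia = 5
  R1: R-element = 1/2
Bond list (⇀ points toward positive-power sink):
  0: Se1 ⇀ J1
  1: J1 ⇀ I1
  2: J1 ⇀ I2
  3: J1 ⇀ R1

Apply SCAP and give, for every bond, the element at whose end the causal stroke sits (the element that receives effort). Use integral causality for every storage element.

b0 stroke→J1  (source Se1 imposes e)
b1 stroke→I1  (J1 effort already set via bond 0)
b2 stroke→I2  (common-e at J1 fixed by 0)
b3 stroke→R1  (common-e at J1 fixed by 0)

#0 stroke at J1
#1 stroke at I1
#2 stroke at I2
#3 stroke at R1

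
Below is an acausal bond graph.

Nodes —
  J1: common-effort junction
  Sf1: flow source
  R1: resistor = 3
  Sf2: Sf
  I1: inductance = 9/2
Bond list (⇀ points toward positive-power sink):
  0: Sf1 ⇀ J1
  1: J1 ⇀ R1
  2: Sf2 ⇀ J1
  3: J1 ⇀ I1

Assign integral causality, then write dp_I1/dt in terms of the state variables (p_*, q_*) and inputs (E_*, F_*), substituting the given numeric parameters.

β0 |Sf1  (source Sf1 imposes f)
β2 |Sf2  (Sf2 fixes flow; stroke at Sf2)
β3 |I1  (I1 integral (f out))
β1 |J1  (only one effort-in slot at J1)

dp_I1/dt = 3*F_Sf1 + 3*F_Sf2 - 2*p_I1/3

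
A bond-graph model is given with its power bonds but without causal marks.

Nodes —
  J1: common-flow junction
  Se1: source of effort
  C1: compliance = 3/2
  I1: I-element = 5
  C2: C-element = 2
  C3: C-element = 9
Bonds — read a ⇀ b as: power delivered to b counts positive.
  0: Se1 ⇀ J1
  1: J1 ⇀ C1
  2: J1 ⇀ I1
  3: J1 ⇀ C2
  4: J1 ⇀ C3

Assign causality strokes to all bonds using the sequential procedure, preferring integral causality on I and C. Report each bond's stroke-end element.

bond 0 |J1
bond 1 |J1
bond 2 |I1
bond 3 |J1
bond 4 |J1

β0 |J1  (Se1 (Se) sets effort on bond)
β1 |J1  (C1 integral (e out))
β2 |I1  (I1 outputs flow p/I1)
β3 |J1  (1-jn J1 has f-setter on 2)
β4 |J1  (J1 flow already set via bond 2)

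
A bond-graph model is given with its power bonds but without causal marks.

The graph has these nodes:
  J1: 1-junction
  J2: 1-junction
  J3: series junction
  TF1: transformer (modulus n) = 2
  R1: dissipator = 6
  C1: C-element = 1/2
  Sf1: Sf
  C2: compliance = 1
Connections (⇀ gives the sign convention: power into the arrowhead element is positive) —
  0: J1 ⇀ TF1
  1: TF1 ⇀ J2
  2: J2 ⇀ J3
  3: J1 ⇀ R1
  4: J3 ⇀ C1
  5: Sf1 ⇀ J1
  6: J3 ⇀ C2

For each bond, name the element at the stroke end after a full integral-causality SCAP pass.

bond 5 |Sf1  (Sf1: flow source, stroke at near end)
bond 0 |J1  (1-jn J1 has f-setter on 5)
bond 3 |J1  (1-jn J1 has f-setter on 5)
bond 1 |TF1  (TF1: transformer flips bond 0)
bond 2 |J2  (J2 flow already set via bond 1)
bond 4 |J3  (J3: bond 2 brought flow, rest push out)
bond 6 |J3  (J3 flow already set via bond 2)

#0 stroke at J1
#1 stroke at TF1
#2 stroke at J2
#3 stroke at J1
#4 stroke at J3
#5 stroke at Sf1
#6 stroke at J3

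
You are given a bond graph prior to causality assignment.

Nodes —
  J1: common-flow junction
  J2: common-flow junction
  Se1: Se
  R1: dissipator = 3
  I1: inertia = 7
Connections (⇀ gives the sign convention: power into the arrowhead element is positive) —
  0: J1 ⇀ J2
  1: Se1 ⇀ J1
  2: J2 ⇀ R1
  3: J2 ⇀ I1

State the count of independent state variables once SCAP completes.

bond 1 |J1  (Se1: effort source, stroke at far end)
bond 0 |J2  (closing 1-jn rule on J1)
bond 3 |I1  (I1 outputs flow p/I1)
bond 2 |J2  (J2 flow already set via bond 3)

1  (I1 all integral)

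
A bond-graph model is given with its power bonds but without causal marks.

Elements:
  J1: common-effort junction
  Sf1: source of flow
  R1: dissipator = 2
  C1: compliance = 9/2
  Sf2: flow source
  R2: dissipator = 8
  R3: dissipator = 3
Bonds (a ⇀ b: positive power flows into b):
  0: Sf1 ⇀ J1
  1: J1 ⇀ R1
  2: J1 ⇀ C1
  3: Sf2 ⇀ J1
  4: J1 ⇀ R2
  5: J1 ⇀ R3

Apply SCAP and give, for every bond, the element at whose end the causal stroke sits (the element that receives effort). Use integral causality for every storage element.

#0 |Sf1  (Sf1 fixes flow; stroke at Sf1)
#3 |Sf2  (Sf2 (Sf) sets flow on bond)
#2 |J1  (C1: C, integral causality)
#1 |R1  (common-e at J1 fixed by 2)
#4 |R2  (common-e at J1 fixed by 2)
#5 |R3  (0-jn J1 has e-setter on 2)

#0 stroke at Sf1
#1 stroke at R1
#2 stroke at J1
#3 stroke at Sf2
#4 stroke at R2
#5 stroke at R3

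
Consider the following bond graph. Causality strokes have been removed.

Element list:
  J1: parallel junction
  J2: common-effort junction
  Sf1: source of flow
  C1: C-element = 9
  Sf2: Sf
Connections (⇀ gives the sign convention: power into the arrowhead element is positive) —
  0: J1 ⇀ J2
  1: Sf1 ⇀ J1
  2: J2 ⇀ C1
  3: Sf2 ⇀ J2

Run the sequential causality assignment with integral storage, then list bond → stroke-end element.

β1 →Sf1  (source Sf1 imposes f)
β3 →Sf2  (Sf2: flow source, stroke at near end)
β0 →J1  (closing 0-jn rule on J1)
β2 →J2  (J2: last free bond brings effort in)

bond 0 |J1
bond 1 |Sf1
bond 2 |J2
bond 3 |Sf2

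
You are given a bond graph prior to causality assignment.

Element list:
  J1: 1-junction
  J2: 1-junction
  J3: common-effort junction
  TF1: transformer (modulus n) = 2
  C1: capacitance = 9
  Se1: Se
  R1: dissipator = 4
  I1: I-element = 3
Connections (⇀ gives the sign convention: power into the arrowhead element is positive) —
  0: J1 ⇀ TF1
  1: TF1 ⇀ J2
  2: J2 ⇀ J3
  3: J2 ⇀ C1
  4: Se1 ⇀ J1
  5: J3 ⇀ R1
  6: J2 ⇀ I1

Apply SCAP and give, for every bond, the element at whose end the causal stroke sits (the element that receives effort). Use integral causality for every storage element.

bond 4 |J1  (Se1: effort source, stroke at far end)
bond 0 |TF1  (closing 1-jn rule on J1)
bond 1 |J2  (TF1 one-in-one-out from 0)
bond 3 |J2  (C1: C, integral causality)
bond 6 |I1  (I1 integral (f out))
bond 2 |J2  (J2: bond 6 brought flow, rest push out)
bond 5 |J3  (closing 0-jn rule on J3)

b0 |TF1
b1 |J2
b2 |J2
b3 |J2
b4 |J1
b5 |J3
b6 |I1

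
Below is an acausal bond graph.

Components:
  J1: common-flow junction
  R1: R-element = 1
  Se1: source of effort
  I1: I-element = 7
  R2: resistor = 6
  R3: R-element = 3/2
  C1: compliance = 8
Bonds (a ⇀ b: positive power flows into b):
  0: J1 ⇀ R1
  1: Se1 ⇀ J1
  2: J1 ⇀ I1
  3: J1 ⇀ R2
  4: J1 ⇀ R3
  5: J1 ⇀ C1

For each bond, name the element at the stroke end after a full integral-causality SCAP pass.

#0 stroke at J1
#1 stroke at J1
#2 stroke at I1
#3 stroke at J1
#4 stroke at J1
#5 stroke at J1

b1 stroke→J1  (Se1: effort source, stroke at far end)
b2 stroke→I1  (I1 integral (f out))
b0 stroke→J1  (J1 flow already set via bond 2)
b3 stroke→J1  (1-jn J1 has f-setter on 2)
b4 stroke→J1  (1-jn J1 has f-setter on 2)
b5 stroke→J1  (1-jn J1 has f-setter on 2)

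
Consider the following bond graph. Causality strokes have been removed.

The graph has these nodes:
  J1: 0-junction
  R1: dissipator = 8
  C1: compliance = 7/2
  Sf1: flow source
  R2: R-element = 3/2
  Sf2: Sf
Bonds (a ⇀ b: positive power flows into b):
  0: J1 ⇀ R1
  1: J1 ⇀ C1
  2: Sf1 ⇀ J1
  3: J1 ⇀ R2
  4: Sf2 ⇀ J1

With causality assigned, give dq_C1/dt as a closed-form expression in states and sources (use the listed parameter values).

b2 |Sf1  (Sf1 fixes flow; stroke at Sf1)
b4 |Sf2  (Sf2: flow source, stroke at near end)
b1 |J1  (C1: C, integral causality)
b0 |R1  (0-jn J1 has e-setter on 1)
b3 |R2  (0-jn J1 has e-setter on 1)

dq_C1/dt = F_Sf1 + F_Sf2 - 19*q_C1/84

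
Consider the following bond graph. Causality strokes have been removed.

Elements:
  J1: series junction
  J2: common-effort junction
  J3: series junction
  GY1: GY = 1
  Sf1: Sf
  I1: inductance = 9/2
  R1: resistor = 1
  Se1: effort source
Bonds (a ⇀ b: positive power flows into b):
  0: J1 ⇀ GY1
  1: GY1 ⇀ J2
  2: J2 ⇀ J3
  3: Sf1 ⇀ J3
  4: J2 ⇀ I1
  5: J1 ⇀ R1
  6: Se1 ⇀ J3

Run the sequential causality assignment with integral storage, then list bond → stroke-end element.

β0 |J1
β1 |J2
β2 |J3
β3 |Sf1
β4 |I1
β5 |R1
β6 |J3

bond 3 →Sf1  (Sf1: flow source, stroke at near end)
bond 6 →J3  (Se1: effort source, stroke at far end)
bond 2 →J3  (common-f at J3 fixed by 3)
bond 4 →I1  (I1 integral (f out))
bond 1 →J2  (J2 needs exactly one e-in)
bond 0 →J1  (through GY1, causality inverts; strokes same side of GY1)
bond 5 →R1  (closing 1-jn rule on J1)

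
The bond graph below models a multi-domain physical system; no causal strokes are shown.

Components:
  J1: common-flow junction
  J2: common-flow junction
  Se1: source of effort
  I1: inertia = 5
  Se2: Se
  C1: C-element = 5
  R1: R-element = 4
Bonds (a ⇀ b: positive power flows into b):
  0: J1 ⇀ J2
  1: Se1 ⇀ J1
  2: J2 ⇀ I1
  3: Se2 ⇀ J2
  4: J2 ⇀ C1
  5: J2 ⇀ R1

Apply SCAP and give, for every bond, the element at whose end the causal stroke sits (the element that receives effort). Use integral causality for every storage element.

b0 |J2
b1 |J1
b2 |I1
b3 |J2
b4 |J2
b5 |J2

#1 →J1  (Se1 (Se) sets effort on bond)
#3 →J2  (Se2 fixes effort; stroke away)
#0 →J2  (only one flow-in slot at J1)
#2 →I1  (I1 integral (f out))
#4 →J2  (J2: bond 2 brought flow, rest push out)
#5 →J2  (common-f at J2 fixed by 2)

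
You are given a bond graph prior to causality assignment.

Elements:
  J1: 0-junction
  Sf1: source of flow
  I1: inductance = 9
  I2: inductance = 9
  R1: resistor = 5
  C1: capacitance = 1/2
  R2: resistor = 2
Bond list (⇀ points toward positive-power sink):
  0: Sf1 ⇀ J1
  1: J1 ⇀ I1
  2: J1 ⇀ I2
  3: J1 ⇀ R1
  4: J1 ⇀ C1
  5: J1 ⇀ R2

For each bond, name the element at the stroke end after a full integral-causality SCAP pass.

b0 |Sf1  (Sf1: flow source, stroke at near end)
b1 |I1  (I1 integral (f out))
b2 |I2  (I2: I, integral causality)
b4 |J1  (C1 integral (e out))
b3 |R1  (0-jn J1 has e-setter on 4)
b5 |R2  (J1: bond 4 brought effort, rest push out)

#0 stroke→Sf1
#1 stroke→I1
#2 stroke→I2
#3 stroke→R1
#4 stroke→J1
#5 stroke→R2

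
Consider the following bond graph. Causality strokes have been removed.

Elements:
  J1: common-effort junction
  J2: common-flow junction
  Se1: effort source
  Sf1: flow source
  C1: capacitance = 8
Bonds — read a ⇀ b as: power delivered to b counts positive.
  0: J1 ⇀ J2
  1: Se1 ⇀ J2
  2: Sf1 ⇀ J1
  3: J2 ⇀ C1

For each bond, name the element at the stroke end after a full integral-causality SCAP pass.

β0 stroke at J1
β1 stroke at J2
β2 stroke at Sf1
β3 stroke at J2

#1 stroke at J2  (Se1: effort source, stroke at far end)
#2 stroke at Sf1  (Sf1 fixes flow; stroke at Sf1)
#0 stroke at J1  (closing 0-jn rule on J1)
#3 stroke at J2  (common-f at J2 fixed by 0)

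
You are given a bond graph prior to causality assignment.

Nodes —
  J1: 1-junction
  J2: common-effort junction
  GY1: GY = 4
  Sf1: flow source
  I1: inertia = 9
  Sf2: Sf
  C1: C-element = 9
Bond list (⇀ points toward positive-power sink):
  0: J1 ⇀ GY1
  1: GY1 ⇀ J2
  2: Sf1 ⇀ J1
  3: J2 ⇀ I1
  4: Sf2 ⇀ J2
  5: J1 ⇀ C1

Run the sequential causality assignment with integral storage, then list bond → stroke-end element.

#2 →Sf1  (Sf1 (Sf) sets flow on bond)
#4 →Sf2  (source Sf2 imposes f)
#0 →J1  (J1 flow already set via bond 2)
#5 →J1  (J1: bond 2 brought flow, rest push out)
#1 →J2  (GY GY1: same side as bond 0)
#3 →I1  (common-e at J2 fixed by 1)

β0 |J1
β1 |J2
β2 |Sf1
β3 |I1
β4 |Sf2
β5 |J1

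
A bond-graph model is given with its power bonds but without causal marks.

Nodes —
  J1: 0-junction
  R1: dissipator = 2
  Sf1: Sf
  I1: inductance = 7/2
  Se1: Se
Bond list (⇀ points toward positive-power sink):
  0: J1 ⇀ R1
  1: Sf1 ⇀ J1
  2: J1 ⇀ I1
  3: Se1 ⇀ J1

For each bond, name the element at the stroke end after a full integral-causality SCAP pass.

#1 |Sf1  (Sf1 fixes flow; stroke at Sf1)
#3 |J1  (source Se1 imposes e)
#0 |R1  (J1 effort already set via bond 3)
#2 |I1  (common-e at J1 fixed by 3)

bond 0 stroke→R1
bond 1 stroke→Sf1
bond 2 stroke→I1
bond 3 stroke→J1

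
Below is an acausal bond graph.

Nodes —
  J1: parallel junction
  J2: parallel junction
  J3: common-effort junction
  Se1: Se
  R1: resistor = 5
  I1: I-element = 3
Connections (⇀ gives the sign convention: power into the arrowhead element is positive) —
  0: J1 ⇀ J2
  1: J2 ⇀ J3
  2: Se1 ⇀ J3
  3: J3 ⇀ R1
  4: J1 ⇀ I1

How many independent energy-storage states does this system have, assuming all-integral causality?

#2 →J3  (Se1 (Se) sets effort on bond)
#1 →J2  (common-e at J3 fixed by 2)
#3 →R1  (J3: bond 2 brought effort, rest push out)
#0 →J1  (J2: bond 1 brought effort, rest push out)
#4 →I1  (J1 effort already set via bond 0)

1  (I1 all integral)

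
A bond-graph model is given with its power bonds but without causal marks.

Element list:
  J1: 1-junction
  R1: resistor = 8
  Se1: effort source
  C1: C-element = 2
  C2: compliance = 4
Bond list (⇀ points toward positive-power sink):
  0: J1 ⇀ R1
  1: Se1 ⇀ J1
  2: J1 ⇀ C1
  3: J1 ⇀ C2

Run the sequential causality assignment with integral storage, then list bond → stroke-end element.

β1 stroke→J1  (Se1 fixes effort; stroke away)
β2 stroke→J1  (C1: C, integral causality)
β3 stroke→J1  (C2: C, integral causality)
β0 stroke→R1  (J1: last free bond brings flow in)

bond 0 stroke→R1
bond 1 stroke→J1
bond 2 stroke→J1
bond 3 stroke→J1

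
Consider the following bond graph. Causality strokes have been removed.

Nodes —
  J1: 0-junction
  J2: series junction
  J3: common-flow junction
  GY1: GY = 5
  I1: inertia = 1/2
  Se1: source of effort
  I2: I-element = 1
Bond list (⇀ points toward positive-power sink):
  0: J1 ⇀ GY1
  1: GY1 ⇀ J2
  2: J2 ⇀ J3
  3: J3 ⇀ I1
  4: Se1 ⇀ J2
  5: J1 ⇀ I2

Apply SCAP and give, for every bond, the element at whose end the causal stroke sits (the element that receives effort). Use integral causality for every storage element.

#4 |J2  (Se1: effort source, stroke at far end)
#3 |I1  (I1 outputs flow p/I1)
#2 |J3  (J3: bond 3 brought flow, rest push out)
#1 |J2  (common-f at J2 fixed by 2)
#0 |J1  (through GY1, causality inverts; strokes same side of GY1)
#5 |I2  (0-jn J1 has e-setter on 0)

bond 0 stroke at J1
bond 1 stroke at J2
bond 2 stroke at J3
bond 3 stroke at I1
bond 4 stroke at J2
bond 5 stroke at I2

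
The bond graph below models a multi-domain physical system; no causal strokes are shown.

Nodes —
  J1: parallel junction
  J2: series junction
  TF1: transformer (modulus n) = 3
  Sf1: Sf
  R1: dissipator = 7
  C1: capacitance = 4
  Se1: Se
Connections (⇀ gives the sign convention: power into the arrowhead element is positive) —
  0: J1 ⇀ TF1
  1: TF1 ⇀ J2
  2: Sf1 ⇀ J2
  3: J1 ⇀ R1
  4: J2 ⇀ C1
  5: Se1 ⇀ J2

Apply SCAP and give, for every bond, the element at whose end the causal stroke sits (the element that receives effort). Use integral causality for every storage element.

β0 stroke at TF1
β1 stroke at J2
β2 stroke at Sf1
β3 stroke at J1
β4 stroke at J2
β5 stroke at J2

β2 |Sf1  (Sf1: flow source, stroke at near end)
β5 |J2  (Se1: effort source, stroke at far end)
β1 |J2  (J2: bond 2 brought flow, rest push out)
β4 |J2  (1-jn J2 has f-setter on 2)
β0 |TF1  (TF1: transformer flips bond 1)
β3 |J1  (closing 0-jn rule on J1)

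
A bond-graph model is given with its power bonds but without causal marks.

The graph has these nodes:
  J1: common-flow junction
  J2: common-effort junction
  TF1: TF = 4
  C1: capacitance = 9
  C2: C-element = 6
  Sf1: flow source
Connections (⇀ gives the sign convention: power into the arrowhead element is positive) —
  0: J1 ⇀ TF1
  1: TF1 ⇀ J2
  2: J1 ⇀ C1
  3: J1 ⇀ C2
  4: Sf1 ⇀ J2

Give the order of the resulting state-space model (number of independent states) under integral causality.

#4 stroke→Sf1  (source Sf1 imposes f)
#1 stroke→J2  (closing 0-jn rule on J2)
#0 stroke→TF1  (through TF1, causality passes straight; one stroke at TF1)
#2 stroke→J1  (1-jn J1 has f-setter on 0)
#3 stroke→J1  (J1: bond 0 brought flow, rest push out)

2  (C1, C2 all integral)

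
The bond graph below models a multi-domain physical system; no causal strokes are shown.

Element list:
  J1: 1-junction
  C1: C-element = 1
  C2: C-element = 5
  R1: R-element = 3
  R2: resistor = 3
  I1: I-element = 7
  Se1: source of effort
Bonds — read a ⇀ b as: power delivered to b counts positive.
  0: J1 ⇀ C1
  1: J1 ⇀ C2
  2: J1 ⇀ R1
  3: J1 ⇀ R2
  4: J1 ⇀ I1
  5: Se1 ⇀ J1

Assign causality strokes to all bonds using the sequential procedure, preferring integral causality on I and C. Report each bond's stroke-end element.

#5 stroke→J1  (Se1: effort source, stroke at far end)
#0 stroke→J1  (C1: C, integral causality)
#1 stroke→J1  (C2 integral (e out))
#4 stroke→I1  (I1 integral (f out))
#2 stroke→J1  (J1 flow already set via bond 4)
#3 stroke→J1  (1-jn J1 has f-setter on 4)

#0 →J1
#1 →J1
#2 →J1
#3 →J1
#4 →I1
#5 →J1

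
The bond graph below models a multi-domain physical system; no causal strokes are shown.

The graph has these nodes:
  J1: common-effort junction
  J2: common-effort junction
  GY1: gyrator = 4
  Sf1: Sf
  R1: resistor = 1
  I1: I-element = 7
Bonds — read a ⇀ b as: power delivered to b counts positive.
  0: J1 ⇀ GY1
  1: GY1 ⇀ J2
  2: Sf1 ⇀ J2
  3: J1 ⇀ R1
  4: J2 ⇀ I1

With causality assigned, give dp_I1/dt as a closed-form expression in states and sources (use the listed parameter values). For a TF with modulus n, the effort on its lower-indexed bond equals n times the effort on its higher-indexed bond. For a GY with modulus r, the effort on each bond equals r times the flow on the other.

dp_I1/dt = 16*F_Sf1 - 16*p_I1/7

b2 stroke→Sf1  (source Sf1 imposes f)
b4 stroke→I1  (I1: I, integral causality)
b1 stroke→J2  (only one effort-in slot at J2)
b0 stroke→J1  (GY GY1: same side as bond 1)
b3 stroke→R1  (0-jn J1 has e-setter on 0)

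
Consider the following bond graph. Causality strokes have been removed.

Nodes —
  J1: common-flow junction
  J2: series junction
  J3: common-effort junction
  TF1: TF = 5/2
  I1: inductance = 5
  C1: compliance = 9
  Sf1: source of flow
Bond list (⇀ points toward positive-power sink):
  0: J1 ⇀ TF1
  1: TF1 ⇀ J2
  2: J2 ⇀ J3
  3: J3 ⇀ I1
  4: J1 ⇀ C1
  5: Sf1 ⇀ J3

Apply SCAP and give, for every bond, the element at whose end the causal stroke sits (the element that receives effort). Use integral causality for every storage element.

#0 →TF1
#1 →J2
#2 →J3
#3 →I1
#4 →J1
#5 →Sf1

β5 |Sf1  (source Sf1 imposes f)
β3 |I1  (I1 outputs flow p/I1)
β2 |J3  (J3: last free bond brings effort in)
β1 |J2  (1-jn J2 has f-setter on 2)
β0 |TF1  (TF1 one-in-one-out from 1)
β4 |J1  (1-jn J1 has f-setter on 0)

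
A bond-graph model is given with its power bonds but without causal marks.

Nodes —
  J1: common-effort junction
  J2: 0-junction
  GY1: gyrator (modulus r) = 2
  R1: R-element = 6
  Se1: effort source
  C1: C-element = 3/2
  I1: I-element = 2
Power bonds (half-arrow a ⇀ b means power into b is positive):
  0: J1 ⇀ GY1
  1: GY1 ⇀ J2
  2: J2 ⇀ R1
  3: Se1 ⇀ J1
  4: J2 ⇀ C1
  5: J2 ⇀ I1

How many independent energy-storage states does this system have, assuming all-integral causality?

bond 3 |J1  (source Se1 imposes e)
bond 0 |GY1  (0-jn J1 has e-setter on 3)
bond 1 |GY1  (GY1 both-in/both-out from 0)
bond 4 |J2  (C1 outputs effort q/C1)
bond 2 |R1  (J2 effort already set via bond 4)
bond 5 |I1  (common-e at J2 fixed by 4)

2  (C1, I1 all integral)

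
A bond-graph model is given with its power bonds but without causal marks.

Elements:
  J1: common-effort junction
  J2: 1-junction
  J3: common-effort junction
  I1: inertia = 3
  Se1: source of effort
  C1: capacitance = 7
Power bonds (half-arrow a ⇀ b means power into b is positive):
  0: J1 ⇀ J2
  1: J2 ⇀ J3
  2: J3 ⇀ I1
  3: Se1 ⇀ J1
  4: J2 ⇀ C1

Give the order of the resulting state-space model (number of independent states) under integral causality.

β3 stroke at J1  (Se1 (Se) sets effort on bond)
β0 stroke at J2  (J1: bond 3 brought effort, rest push out)
β2 stroke at I1  (I1: I, integral causality)
β1 stroke at J3  (J3 needs exactly one e-in)
β4 stroke at J2  (common-f at J2 fixed by 1)

2  (C1, I1 all integral)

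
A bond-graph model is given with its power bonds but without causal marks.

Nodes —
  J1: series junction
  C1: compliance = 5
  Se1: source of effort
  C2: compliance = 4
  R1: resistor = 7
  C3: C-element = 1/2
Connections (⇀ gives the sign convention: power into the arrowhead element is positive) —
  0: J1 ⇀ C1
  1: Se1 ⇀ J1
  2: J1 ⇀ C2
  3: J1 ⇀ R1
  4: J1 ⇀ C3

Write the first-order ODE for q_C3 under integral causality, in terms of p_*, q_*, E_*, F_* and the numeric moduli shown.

dq_C3/dt = E_Se1/7 - q_C1/35 - q_C2/28 - 2*q_C3/7

b1 stroke→J1  (Se1: effort source, stroke at far end)
b0 stroke→J1  (C1 outputs effort q/C1)
b2 stroke→J1  (prefer integral on C2)
b4 stroke→J1  (C3 outputs effort q/C3)
b3 stroke→R1  (J1 needs exactly one f-in)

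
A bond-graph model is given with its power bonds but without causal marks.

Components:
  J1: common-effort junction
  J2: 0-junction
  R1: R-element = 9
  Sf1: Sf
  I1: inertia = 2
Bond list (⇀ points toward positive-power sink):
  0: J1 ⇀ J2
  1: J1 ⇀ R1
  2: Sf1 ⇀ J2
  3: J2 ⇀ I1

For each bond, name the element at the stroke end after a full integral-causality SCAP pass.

bond 0 →J2
bond 1 →J1
bond 2 →Sf1
bond 3 →I1

b2 stroke at Sf1  (Sf1: flow source, stroke at near end)
b3 stroke at I1  (I1 integral (f out))
b0 stroke at J2  (J2: last free bond brings effort in)
b1 stroke at J1  (closing 0-jn rule on J1)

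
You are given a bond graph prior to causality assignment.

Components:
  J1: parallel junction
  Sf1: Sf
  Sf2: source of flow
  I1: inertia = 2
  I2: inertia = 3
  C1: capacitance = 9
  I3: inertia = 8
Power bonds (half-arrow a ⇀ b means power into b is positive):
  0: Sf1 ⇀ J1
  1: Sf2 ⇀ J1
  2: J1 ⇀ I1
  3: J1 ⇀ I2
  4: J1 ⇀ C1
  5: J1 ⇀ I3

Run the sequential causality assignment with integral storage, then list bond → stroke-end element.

b0 →Sf1
b1 →Sf2
b2 →I1
b3 →I2
b4 →J1
b5 →I3

b0 →Sf1  (Sf1 fixes flow; stroke at Sf1)
b1 →Sf2  (source Sf2 imposes f)
b2 →I1  (prefer integral on I1)
b3 →I2  (prefer integral on I2)
b4 →J1  (prefer integral on C1)
b5 →I3  (J1: bond 4 brought effort, rest push out)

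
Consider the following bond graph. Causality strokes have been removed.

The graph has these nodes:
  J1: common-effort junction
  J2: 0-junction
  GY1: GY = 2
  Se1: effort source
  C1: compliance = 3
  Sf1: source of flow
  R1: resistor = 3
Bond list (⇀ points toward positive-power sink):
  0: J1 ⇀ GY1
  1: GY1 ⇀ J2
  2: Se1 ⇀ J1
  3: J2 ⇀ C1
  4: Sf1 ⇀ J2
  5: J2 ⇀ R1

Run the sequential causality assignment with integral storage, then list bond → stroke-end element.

bond 0 stroke at GY1
bond 1 stroke at GY1
bond 2 stroke at J1
bond 3 stroke at J2
bond 4 stroke at Sf1
bond 5 stroke at R1

#2 stroke→J1  (Se1: effort source, stroke at far end)
#4 stroke→Sf1  (Sf1 fixes flow; stroke at Sf1)
#0 stroke→GY1  (common-e at J1 fixed by 2)
#1 stroke→GY1  (GY1 both-in/both-out from 0)
#3 stroke→J2  (C1 integral (e out))
#5 stroke→R1  (J2 effort already set via bond 3)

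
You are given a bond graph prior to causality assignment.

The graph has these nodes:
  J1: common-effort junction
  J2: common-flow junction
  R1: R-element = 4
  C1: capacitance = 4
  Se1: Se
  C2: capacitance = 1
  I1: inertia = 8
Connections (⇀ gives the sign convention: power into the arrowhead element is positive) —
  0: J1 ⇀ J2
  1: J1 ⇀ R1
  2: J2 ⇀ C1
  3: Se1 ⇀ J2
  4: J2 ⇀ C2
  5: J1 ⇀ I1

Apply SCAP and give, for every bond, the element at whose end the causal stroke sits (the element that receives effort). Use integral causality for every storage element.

#0 stroke at J1
#1 stroke at R1
#2 stroke at J2
#3 stroke at J2
#4 stroke at J2
#5 stroke at I1

#3 stroke at J2  (source Se1 imposes e)
#2 stroke at J2  (prefer integral on C1)
#4 stroke at J2  (C2 integral (e out))
#0 stroke at J1  (closing 1-jn rule on J2)
#1 stroke at R1  (0-jn J1 has e-setter on 0)
#5 stroke at I1  (J1: bond 0 brought effort, rest push out)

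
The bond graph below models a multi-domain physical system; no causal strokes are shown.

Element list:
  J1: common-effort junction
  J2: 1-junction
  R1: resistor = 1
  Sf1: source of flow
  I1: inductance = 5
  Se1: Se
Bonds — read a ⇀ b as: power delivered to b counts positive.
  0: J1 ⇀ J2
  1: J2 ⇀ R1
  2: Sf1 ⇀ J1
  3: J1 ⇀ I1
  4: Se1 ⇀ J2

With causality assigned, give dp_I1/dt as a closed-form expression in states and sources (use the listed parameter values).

dp_I1/dt = -E_Se1 + F_Sf1 - p_I1/5

bond 2 stroke→Sf1  (Sf1 (Sf) sets flow on bond)
bond 4 stroke→J2  (Se1: effort source, stroke at far end)
bond 3 stroke→I1  (I1 integral (f out))
bond 0 stroke→J1  (only one effort-in slot at J1)
bond 1 stroke→J2  (J2 flow already set via bond 0)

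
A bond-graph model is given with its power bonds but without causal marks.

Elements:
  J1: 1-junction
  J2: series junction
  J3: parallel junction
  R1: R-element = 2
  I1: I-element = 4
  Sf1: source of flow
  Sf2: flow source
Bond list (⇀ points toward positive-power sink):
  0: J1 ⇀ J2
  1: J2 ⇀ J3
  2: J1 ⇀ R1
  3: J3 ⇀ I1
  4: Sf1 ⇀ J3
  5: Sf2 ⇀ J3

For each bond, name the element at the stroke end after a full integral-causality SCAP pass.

b4 |Sf1  (Sf1 (Sf) sets flow on bond)
b5 |Sf2  (Sf2: flow source, stroke at near end)
b3 |I1  (I1 outputs flow p/I1)
b1 |J3  (closing 0-jn rule on J3)
b0 |J2  (1-jn J2 has f-setter on 1)
b2 |J1  (J1 flow already set via bond 0)

β0 |J2
β1 |J3
β2 |J1
β3 |I1
β4 |Sf1
β5 |Sf2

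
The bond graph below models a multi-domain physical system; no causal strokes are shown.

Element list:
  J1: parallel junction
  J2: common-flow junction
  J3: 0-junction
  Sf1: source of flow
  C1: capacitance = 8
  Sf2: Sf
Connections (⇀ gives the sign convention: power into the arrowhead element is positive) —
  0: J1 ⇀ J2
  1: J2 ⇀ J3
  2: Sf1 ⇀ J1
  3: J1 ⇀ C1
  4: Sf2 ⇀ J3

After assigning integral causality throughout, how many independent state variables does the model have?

β2 stroke→Sf1  (Sf1 (Sf) sets flow on bond)
β4 stroke→Sf2  (source Sf2 imposes f)
β1 stroke→J3  (J3 needs exactly one e-in)
β0 stroke→J2  (1-jn J2 has f-setter on 1)
β3 stroke→J1  (J1: last free bond brings effort in)

1  (C1 all integral)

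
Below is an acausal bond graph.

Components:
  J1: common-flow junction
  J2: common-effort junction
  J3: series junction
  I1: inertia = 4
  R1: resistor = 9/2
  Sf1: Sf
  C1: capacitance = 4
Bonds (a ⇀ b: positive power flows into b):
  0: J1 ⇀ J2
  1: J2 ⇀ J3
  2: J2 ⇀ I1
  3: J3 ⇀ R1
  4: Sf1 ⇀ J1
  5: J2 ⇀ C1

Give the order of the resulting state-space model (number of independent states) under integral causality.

2  (C1, I1 all integral)

b4 →Sf1  (Sf1 (Sf) sets flow on bond)
b0 →J1  (common-f at J1 fixed by 4)
b2 →I1  (I1 integral (f out))
b5 →J2  (C1 outputs effort q/C1)
b1 →J3  (J2: bond 5 brought effort, rest push out)
b3 →R1  (closing 1-jn rule on J3)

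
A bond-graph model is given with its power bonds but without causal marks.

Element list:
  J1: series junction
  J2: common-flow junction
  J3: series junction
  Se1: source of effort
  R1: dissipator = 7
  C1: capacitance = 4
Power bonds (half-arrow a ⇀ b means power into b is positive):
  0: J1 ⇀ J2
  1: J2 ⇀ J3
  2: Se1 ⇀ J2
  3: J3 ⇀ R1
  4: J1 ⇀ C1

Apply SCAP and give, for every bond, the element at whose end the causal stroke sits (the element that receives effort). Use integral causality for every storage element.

β0 →J2
β1 →J3
β2 →J2
β3 →R1
β4 →J1

β2 →J2  (Se1 (Se) sets effort on bond)
β4 →J1  (C1 integral (e out))
β0 →J2  (closing 1-jn rule on J1)
β1 →J3  (J2: last free bond brings flow in)
β3 →R1  (J3: last free bond brings flow in)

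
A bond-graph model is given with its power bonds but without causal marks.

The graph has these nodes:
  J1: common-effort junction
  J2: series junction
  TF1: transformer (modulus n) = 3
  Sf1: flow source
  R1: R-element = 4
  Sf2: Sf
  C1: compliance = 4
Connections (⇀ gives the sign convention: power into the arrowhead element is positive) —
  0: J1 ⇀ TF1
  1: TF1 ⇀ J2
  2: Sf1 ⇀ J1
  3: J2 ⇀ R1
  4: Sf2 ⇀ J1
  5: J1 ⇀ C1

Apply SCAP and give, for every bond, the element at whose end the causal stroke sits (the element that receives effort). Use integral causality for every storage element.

bond 0 →TF1
bond 1 →J2
bond 2 →Sf1
bond 3 →R1
bond 4 →Sf2
bond 5 →J1

β2 |Sf1  (Sf1: flow source, stroke at near end)
β4 |Sf2  (Sf2: flow source, stroke at near end)
β5 |J1  (prefer integral on C1)
β0 |TF1  (common-e at J1 fixed by 5)
β1 |J2  (TF1: transformer flips bond 0)
β3 |R1  (J2 needs exactly one f-in)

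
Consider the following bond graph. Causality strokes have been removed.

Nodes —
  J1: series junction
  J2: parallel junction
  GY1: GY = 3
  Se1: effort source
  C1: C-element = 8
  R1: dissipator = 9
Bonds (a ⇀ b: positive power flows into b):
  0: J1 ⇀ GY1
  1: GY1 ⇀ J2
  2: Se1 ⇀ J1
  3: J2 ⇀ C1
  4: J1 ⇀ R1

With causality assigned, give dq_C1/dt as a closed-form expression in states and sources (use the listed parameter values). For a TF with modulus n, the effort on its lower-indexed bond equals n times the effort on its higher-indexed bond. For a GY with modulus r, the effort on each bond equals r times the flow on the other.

dq_C1/dt = E_Se1/3 - q_C1/8

bond 2 |J1  (source Se1 imposes e)
bond 3 |J2  (C1: C, integral causality)
bond 1 |GY1  (0-jn J2 has e-setter on 3)
bond 0 |GY1  (GY1 both-in/both-out from 1)
bond 4 |J1  (J1: bond 0 brought flow, rest push out)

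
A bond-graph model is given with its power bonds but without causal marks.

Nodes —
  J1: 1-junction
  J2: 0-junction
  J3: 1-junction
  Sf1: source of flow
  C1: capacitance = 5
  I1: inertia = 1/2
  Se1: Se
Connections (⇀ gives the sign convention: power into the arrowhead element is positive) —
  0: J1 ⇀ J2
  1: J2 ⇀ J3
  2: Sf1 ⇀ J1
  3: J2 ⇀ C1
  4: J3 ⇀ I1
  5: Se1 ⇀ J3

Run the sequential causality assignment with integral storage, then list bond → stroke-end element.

β2 stroke→Sf1  (Sf1: flow source, stroke at near end)
β5 stroke→J3  (Se1 fixes effort; stroke away)
β0 stroke→J1  (J1: bond 2 brought flow, rest push out)
β3 stroke→J2  (C1 outputs effort q/C1)
β1 stroke→J3  (J2: bond 3 brought effort, rest push out)
β4 stroke→I1  (J3 needs exactly one f-in)

#0 stroke→J1
#1 stroke→J3
#2 stroke→Sf1
#3 stroke→J2
#4 stroke→I1
#5 stroke→J3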